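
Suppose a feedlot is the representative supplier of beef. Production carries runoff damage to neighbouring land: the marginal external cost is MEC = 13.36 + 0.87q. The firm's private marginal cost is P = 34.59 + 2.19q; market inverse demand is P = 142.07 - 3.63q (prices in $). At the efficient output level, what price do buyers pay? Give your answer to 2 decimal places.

Social marginal cost = private MC + MEC = 47.95 + 3.06q.
Set SMC = demand: 47.95 + 3.06q = 142.07 - 3.63q → q* = 14.0688.
Consumer price on the demand curve at q*: 142.07 − 3.63×14.0688 = 91.0003.

P = $91.00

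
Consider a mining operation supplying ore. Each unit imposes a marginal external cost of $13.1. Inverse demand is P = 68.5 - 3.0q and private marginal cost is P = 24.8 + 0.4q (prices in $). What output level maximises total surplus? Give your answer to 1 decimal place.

q* = 9.0

Social marginal cost = private MC + MEC = 37.9 + 0.4q.
Set SMC = demand: 37.9 + 0.4q = 68.5 - 3.0q → q* = 9.0000.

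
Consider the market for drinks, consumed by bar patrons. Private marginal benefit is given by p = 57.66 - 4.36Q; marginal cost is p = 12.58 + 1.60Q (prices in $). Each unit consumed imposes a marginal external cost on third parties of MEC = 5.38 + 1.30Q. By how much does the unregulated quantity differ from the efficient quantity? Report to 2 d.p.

2.10 units

Market equilibrium (private): 12.58 + 1.60Q = 57.66 - 4.36Q → Q_m = 7.5638.
Social marginal benefit = demand − MEC = 52.28 - 5.66Q.
Set SMB = MC: 52.28 - 5.66Q = 12.58 + 1.60Q → Q* = 5.4683.
Gap = |7.5638 − 5.4683| = 2.0955.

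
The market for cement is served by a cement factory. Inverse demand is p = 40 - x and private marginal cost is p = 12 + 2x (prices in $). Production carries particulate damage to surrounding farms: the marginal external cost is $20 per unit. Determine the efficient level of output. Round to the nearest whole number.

Social marginal cost = private MC + MEC = 32 + 2x.
Set SMC = demand: 32 + 2x = 40 - x → x* = 2.6667.

x* = 3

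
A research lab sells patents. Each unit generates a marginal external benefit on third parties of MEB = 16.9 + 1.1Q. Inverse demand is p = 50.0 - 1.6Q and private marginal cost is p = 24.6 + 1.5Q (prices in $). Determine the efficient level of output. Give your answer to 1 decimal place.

Q* = 21.2

Social marginal cost = private MC − MEB = 7.7 + 0.4Q.
Set SMC = demand: 7.7 + 0.4Q = 50.0 - 1.6Q → Q* = 21.1500.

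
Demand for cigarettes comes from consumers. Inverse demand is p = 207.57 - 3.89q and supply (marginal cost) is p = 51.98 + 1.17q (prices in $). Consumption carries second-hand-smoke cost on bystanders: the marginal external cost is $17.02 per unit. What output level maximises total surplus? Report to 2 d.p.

Social marginal benefit = demand − MEC = 190.55 - 3.89q.
Set SMB = MC: 190.55 - 3.89q = 51.98 + 1.17q → q* = 27.3854.

q* = 27.39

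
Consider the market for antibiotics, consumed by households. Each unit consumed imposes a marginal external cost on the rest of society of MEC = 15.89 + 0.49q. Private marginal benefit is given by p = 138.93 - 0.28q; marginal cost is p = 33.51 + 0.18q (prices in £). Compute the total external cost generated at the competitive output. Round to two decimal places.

£16509.14

Market equilibrium (private): 33.51 + 0.18q = 138.93 - 0.28q → q_m = 229.1739.
Total external cost = ∫₀^{q_m} (15.89 + 0.49q) dq = 15.89×229.1739 + ½×0.49×229.1739² = 16509.1390.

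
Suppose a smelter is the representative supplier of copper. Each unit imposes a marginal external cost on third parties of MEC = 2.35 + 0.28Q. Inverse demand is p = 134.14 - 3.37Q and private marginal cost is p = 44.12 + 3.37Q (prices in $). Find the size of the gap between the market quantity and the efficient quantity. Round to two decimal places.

0.87 units

Market equilibrium (private): 44.12 + 3.37Q = 134.14 - 3.37Q → Q_m = 13.3561.
Social marginal cost = private MC + MEC = 46.47 + 3.65Q.
Set SMC = demand: 46.47 + 3.65Q = 134.14 - 3.37Q → Q* = 12.4886.
Gap = |13.3561 − 12.4886| = 0.8675.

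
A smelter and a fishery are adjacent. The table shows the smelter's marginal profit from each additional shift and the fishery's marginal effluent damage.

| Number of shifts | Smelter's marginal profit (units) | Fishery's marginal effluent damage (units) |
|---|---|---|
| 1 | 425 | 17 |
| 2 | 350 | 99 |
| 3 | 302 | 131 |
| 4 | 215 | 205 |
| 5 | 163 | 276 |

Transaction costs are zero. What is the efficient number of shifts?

4

Bargaining reaches the level where marginal profit last exceeds marginal effluent damage.
That holds through level 4 (215 ≥ 205) but not at 5 (163 < 276).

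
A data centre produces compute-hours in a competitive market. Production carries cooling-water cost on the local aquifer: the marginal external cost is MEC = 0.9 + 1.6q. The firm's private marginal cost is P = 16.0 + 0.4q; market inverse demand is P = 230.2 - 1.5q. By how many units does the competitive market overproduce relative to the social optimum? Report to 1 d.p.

51.8 units

Market equilibrium (private): 16.0 + 0.4q = 230.2 - 1.5q → q_m = 112.7368.
Social marginal cost = private MC + MEC = 16.9 + 2.0q.
Set SMC = demand: 16.9 + 2.0q = 230.2 - 1.5q → q* = 60.9429.
Gap = |112.7368 − 60.9429| = 51.7939.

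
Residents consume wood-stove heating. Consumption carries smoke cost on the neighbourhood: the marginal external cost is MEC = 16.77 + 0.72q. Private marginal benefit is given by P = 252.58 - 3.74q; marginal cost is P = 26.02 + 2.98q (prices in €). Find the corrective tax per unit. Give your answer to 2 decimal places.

Social marginal benefit = demand − MEC = 235.81 - 4.46q.
Set SMB = MC: 235.81 - 4.46q = 26.02 + 2.98q → q* = 28.1976.
The Pigouvian tax equals MEC at q*: 16.77 + 0.72×28.1976 = 37.0723.

tax = €37.07 per unit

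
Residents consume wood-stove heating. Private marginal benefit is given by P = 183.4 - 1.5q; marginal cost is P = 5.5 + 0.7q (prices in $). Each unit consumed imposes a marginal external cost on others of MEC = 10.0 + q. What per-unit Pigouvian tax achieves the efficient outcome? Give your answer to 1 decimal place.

Social marginal benefit = demand − MEC = 173.4 - 2.5q.
Set SMB = MC: 173.4 - 2.5q = 5.5 + 0.7q → q* = 52.4688.
The Pigouvian tax equals MEC at q*: 10.0 + 1.0×52.4688 = 62.4688.

tax = $62.5 per unit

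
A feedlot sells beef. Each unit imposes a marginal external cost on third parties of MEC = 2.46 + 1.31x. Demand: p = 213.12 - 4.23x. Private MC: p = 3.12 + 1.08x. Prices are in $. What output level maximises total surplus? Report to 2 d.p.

x* = 31.35

Social marginal cost = private MC + MEC = 5.58 + 2.39x.
Set SMC = demand: 5.58 + 2.39x = 213.12 - 4.23x → x* = 31.3505.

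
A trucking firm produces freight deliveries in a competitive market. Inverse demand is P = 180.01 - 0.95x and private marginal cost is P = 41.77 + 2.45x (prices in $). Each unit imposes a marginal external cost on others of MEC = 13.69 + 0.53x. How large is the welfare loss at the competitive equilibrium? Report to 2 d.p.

DWL = $157.99

Market equilibrium (private): 41.77 + 2.45x = 180.01 - 0.95x → x_m = 40.6588.
Social marginal cost = private MC + MEC = 55.46 + 2.98x.
Set SMC = demand: 55.46 + 2.98x = 180.01 - 0.95x → x* = 31.6921.
The welfare-loss triangle has base |x_m − x*| and height MEC(x_m) (the vertical gap between SMC and demand is zero at x* and MEC at x_m).
DWL = ½ × 8.9667 × 35.2392 = 157.9897.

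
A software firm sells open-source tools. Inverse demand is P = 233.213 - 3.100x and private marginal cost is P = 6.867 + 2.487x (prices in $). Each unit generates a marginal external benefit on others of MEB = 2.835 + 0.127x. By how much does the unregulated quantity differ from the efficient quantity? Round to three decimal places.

1.462 units

Market equilibrium (private): 6.867 + 2.487x = 233.213 - 3.100x → x_m = 40.5130.
Social marginal cost = private MC − MEB = 4.032 + 2.360x.
Set SMC = demand: 4.032 + 2.360x = 233.213 - 3.100x → x* = 41.9745.
Gap = |40.5130 − 41.9745| = 1.4615.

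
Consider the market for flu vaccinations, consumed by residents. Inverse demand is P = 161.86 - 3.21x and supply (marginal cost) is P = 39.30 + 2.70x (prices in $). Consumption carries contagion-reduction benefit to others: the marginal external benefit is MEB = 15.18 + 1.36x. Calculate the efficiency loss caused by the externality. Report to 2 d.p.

Market equilibrium (private): 39.30 + 2.70x = 161.86 - 3.21x → x_m = 20.7377.
Social marginal benefit = demand + MEB = 177.04 - 1.85x.
Set SMB = MC: 177.04 - 1.85x = 39.30 + 2.70x → x* = 30.2725.
Between x* and x_m the wedge SMB − MC runs linearly from 0 to MEB(x_m), so the loss is a triangle.
DWL = ½ × 9.5348 × 43.3833 = 206.8255.

DWL = $206.83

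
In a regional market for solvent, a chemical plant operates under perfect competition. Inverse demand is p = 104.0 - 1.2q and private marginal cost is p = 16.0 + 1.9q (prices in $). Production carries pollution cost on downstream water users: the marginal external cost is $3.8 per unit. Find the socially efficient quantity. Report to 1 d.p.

Social marginal cost = private MC + MEC = 19.8 + 1.9q.
Set SMC = demand: 19.8 + 1.9q = 104.0 - 1.2q → q* = 27.1613.

q* = 27.2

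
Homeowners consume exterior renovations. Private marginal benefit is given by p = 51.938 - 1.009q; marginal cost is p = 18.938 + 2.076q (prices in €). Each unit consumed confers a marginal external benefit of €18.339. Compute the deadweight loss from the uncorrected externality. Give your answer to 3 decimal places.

Market equilibrium (private): 18.938 + 2.076q = 51.938 - 1.009q → q_m = 10.6969.
Social marginal benefit = demand + MEB = 70.277 - 1.009q.
Set SMB = MC: 70.277 - 1.009q = 18.938 + 2.076q → q* = 16.6415.
Between q* and q_m the wedge SMB − MC runs linearly from 0 to MEB(q_m), so the loss is a triangle.
DWL = ½ × 5.9446 × 18.3390 = 54.5090.

DWL = €54.509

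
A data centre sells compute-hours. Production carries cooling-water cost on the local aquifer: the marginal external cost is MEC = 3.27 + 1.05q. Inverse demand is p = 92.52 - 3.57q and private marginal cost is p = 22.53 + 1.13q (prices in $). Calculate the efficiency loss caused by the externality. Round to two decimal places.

DWL = $31.08

Market equilibrium (private): 22.53 + 1.13q = 92.52 - 3.57q → q_m = 14.8915.
Social marginal cost = private MC + MEC = 25.80 + 2.18q.
Set SMC = demand: 25.80 + 2.18q = 92.52 - 3.57q → q* = 11.6035.
The welfare-loss triangle has base |q_m − q*| and height MEC(q_m) (the vertical gap between SMC and demand is zero at q* and MEC at q_m).
DWL = ½ × 3.2880 × 18.9061 = 31.0816.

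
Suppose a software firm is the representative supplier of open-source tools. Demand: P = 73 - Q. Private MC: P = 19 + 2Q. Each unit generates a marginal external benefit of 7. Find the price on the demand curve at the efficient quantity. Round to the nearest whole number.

Social marginal cost = private MC − MEB = 12 + 2Q.
Set SMC = demand: 12 + 2Q = 73 - Q → Q* = 20.3333.
Consumer price on the demand curve at Q*: 73 − 1×20.3333 = 52.6667.

P = 53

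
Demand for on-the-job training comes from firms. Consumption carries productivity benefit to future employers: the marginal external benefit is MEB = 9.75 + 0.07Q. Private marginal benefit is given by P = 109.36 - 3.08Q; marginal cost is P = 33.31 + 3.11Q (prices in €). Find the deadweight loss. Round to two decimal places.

DWL = €9.20

Market equilibrium (private): 33.31 + 3.11Q = 109.36 - 3.08Q → Q_m = 12.2859.
Social marginal benefit = demand + MEB = 119.11 - 3.01Q.
Set SMB = MC: 119.11 - 3.01Q = 33.31 + 3.11Q → Q* = 14.0196.
The loss is the area between SMB and MC from Q* to Q_m; with linear curves that's a triangle of height MEB(Q_m).
DWL = ½ × 1.7337 × 10.6100 = 9.1973.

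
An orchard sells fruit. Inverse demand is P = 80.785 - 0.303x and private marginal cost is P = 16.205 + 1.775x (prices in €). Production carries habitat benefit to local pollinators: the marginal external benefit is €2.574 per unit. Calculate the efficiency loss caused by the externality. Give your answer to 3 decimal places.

Market equilibrium (private): 16.205 + 1.775x = 80.785 - 0.303x → x_m = 31.0780.
Social marginal cost = private MC − MEB = 13.631 + 1.775x.
Set SMC = demand: 13.631 + 1.775x = 80.785 - 0.303x → x* = 32.3167.
Between x* and x_m the wedge demand − SMC runs linearly from 0 to MEB(x_m), so the loss is a triangle.
DWL = ½ × 1.2387 × 2.5740 = 1.5942.

DWL = €1.594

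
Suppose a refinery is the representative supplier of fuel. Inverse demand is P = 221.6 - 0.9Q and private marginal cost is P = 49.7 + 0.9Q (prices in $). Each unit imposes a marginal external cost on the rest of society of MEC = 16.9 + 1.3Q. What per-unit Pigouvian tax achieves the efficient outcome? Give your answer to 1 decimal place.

Social marginal cost = private MC + MEC = 66.6 + 2.2Q.
Set SMC = demand: 66.6 + 2.2Q = 221.6 - 0.9Q → Q* = 50.0000.
The Pigouvian tax equals MEC at Q*: 16.9 + 1.3×50.0000 = 81.9000.

tax = $81.9 per unit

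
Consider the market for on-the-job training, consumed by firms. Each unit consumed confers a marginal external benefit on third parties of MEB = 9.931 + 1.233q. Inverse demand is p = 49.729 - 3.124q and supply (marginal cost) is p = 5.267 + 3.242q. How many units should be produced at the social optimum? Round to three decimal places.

Social marginal benefit = demand + MEB = 59.660 - 1.891q.
Set SMB = MC: 59.660 - 1.891q = 5.267 + 3.242q → q* = 10.5967.

q* = 10.597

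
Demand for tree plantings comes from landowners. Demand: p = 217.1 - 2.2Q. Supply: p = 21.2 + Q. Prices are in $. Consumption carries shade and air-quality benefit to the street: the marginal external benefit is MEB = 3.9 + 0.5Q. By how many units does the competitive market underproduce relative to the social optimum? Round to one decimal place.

Market equilibrium (private): 21.2 + Q = 217.1 - 2.2Q → Q_m = 61.2188.
Social marginal benefit = demand + MEB = 221.0 - 1.7Q.
Set SMB = MC: 221.0 - 1.7Q = 21.2 + Q → Q* = 74.0000.
Gap = |61.2188 − 74.0000| = 12.7812.

12.8 units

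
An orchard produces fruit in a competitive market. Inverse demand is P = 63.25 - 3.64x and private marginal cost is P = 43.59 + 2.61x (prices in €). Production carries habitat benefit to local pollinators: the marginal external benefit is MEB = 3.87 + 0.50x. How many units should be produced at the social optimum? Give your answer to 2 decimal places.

Social marginal cost = private MC − MEB = 39.72 + 2.11x.
Set SMC = demand: 39.72 + 2.11x = 63.25 - 3.64x → x* = 4.0922.

x* = 4.09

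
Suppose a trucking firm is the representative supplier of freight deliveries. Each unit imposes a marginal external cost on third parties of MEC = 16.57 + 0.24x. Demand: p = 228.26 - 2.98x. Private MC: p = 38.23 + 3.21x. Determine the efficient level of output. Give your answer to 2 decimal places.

Social marginal cost = private MC + MEC = 54.80 + 3.45x.
Set SMC = demand: 54.80 + 3.45x = 228.26 - 2.98x → x* = 26.9767.

x* = 26.98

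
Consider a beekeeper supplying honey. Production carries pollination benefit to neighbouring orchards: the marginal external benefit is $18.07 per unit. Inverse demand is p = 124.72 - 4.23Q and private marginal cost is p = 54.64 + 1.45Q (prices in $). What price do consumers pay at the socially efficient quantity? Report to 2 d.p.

Social marginal cost = private MC − MEB = 36.57 + 1.45Q.
Set SMC = demand: 36.57 + 1.45Q = 124.72 - 4.23Q → Q* = 15.5194.
Consumer price on the demand curve at Q*: 124.72 − 4.23×15.5194 = 59.0729.

P = $59.07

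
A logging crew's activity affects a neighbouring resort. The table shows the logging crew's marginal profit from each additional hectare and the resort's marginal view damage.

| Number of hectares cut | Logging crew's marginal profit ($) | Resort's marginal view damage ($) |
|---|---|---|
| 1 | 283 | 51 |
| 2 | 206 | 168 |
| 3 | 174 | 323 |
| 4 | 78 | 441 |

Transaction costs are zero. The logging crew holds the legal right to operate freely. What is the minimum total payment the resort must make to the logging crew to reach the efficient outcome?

Left alone the logging crew would choose level 4 (marginal profit stays positive).
Efficient level: k* = 2 (marginal profit ≥ marginal view damage through 2).
The resort must at least cover the logging crew's forgone profit from cutting 4→2: 174 + 78 = 252.

$252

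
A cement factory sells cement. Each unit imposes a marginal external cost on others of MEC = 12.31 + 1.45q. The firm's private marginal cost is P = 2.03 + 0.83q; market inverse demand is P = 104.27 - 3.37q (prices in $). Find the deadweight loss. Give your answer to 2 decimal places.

Market equilibrium (private): 2.03 + 0.83q = 104.27 - 3.37q → q_m = 24.3429.
Social marginal cost = private MC + MEC = 14.34 + 2.28q.
Set SMC = demand: 14.34 + 2.28q = 104.27 - 3.37q → q* = 15.9168.
Height of the DWL triangle at q_m is SMC(q_m) − demand(q_m) = MEC(q_m) = 47.6071.
DWL = ½ × 8.4261 × 47.6071 = 200.5711.

DWL = $200.57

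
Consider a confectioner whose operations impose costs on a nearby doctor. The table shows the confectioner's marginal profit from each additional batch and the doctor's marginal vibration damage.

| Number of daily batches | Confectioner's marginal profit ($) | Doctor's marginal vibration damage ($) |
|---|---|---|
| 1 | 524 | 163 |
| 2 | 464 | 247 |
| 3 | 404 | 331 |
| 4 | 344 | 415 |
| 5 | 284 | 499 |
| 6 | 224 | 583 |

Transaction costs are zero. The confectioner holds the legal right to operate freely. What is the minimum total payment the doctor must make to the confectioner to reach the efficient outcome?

$852

Left alone the confectioner would choose level 6 (marginal profit stays positive).
Efficient level: k* = 3 (marginal profit ≥ marginal vibration damage through 3).
The doctor must at least cover the confectioner's forgone profit from cutting 6→3: 344 + 284 + 224 = 852.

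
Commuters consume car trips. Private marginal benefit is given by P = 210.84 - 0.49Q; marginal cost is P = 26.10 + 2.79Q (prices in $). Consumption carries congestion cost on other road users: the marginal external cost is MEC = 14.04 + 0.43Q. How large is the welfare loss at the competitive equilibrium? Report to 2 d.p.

Market equilibrium (private): 26.10 + 2.79Q = 210.84 - 0.49Q → Q_m = 56.3232.
Social marginal benefit = demand − MEC = 196.80 - 0.92Q.
Set SMB = MC: 196.80 - 0.92Q = 26.10 + 2.79Q → Q* = 46.0108.
The loss is the area between SMB and MC from Q* to Q_m; with linear curves that's a triangle of height MEC(Q_m).
DWL = ½ × 10.3124 × 38.2590 = 197.2711.

DWL = $197.27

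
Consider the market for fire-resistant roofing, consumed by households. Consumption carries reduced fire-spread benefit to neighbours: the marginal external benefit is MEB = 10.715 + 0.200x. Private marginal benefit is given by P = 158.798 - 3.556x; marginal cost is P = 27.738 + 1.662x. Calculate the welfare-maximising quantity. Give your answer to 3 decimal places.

x* = 28.253

Social marginal benefit = demand + MEB = 169.513 - 3.356x.
Set SMB = MC: 169.513 - 3.356x = 27.738 + 1.662x → x* = 28.2533.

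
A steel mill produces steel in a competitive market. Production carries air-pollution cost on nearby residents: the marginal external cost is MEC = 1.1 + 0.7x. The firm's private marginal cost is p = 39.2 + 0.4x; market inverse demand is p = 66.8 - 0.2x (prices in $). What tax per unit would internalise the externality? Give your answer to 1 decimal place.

tax = $15.4 per unit

Social marginal cost = private MC + MEC = 40.3 + 1.1x.
Set SMC = demand: 40.3 + 1.1x = 66.8 - 0.2x → x* = 20.3846.
The Pigouvian tax equals MEC at x*: 1.1 + 0.7×20.3846 = 15.3692.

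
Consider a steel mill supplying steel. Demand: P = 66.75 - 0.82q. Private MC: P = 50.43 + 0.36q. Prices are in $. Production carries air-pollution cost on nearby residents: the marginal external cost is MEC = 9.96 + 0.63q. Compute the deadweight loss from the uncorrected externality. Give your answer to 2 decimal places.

Market equilibrium (private): 50.43 + 0.36q = 66.75 - 0.82q → q_m = 13.8305.
Social marginal cost = private MC + MEC = 60.39 + 0.99q.
Set SMC = demand: 60.39 + 0.99q = 66.75 - 0.82q → q* = 3.5138.
The welfare-loss triangle has base |q_m − q*| and height MEC(q_m) (the vertical gap between SMC and demand is zero at q* and MEC at q_m).
DWL = ½ × 10.3167 × 18.6732 = 96.3229.

DWL = $96.32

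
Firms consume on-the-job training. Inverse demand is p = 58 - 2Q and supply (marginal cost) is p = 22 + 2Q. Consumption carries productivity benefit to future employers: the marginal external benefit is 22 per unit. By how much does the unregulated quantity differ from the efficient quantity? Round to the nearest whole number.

6 units

Market equilibrium (private): 22 + 2Q = 58 - 2Q → Q_m = 9.0000.
Social marginal benefit = demand + MEB = 80 - 2Q.
Set SMB = MC: 80 - 2Q = 22 + 2Q → Q* = 14.5000.
Gap = |9.0000 − 14.5000| = 5.5000.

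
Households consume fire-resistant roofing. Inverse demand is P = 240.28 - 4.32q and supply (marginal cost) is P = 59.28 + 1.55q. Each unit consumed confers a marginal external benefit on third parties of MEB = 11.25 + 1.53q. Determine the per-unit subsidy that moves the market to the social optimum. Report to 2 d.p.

Social marginal benefit = demand + MEB = 251.53 - 2.79q.
Set SMB = MC: 251.53 - 2.79q = 59.28 + 1.55q → q* = 44.2972.
The Pigouvian subsidy equals MEB at q*: 11.25 + 1.53×44.2972 = 79.0247.

subsidy = 79.02 per unit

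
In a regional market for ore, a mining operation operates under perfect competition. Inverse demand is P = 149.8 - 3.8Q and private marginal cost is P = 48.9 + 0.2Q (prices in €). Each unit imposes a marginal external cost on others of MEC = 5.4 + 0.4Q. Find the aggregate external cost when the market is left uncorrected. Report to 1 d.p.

Market equilibrium (private): 48.9 + 0.2Q = 149.8 - 3.8Q → Q_m = 25.2250.
Total external cost = ∫₀^{Q_m} (5.4 + 0.4Q) dQ = 5.4×25.2250 + ½×0.4×25.2250² = 263.4751.

€263.5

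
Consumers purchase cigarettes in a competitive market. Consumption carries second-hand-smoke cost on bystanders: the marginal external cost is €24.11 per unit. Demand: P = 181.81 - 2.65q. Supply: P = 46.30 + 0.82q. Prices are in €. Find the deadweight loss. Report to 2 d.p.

DWL = €83.76

Market equilibrium (private): 46.30 + 0.82q = 181.81 - 2.65q → q_m = 39.0519.
Social marginal benefit = demand − MEC = 157.70 - 2.65q.
Set SMB = MC: 157.70 - 2.65q = 46.30 + 0.82q → q* = 32.1037.
The loss is the area between SMB and MC from q* to q_m; with linear curves that's a triangle of height MEC(q_m).
DWL = ½ × 6.9482 × 24.1100 = 83.7606.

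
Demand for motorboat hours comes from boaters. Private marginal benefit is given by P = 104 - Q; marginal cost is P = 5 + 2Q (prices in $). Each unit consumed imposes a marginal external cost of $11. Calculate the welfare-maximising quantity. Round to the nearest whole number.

Q* = 29

Social marginal benefit = demand − MEC = 93 - Q.
Set SMB = MC: 93 - Q = 5 + 2Q → Q* = 29.3333.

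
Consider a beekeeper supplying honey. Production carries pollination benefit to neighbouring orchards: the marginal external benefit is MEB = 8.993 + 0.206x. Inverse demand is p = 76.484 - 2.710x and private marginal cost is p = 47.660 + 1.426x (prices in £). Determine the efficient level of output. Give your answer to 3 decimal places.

Social marginal cost = private MC − MEB = 38.667 + 1.220x.
Set SMC = demand: 38.667 + 1.220x = 76.484 - 2.710x → x* = 9.6226.

x* = 9.623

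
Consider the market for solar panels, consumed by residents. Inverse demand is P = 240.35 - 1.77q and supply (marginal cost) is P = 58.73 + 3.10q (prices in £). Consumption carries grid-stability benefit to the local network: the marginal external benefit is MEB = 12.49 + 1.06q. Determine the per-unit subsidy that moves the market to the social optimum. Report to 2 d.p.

subsidy = £66.49 per unit

Social marginal benefit = demand + MEB = 252.84 - 0.71q.
Set SMB = MC: 252.84 - 0.71q = 58.73 + 3.10q → q* = 50.9475.
The Pigouvian subsidy equals MEB at q*: 12.49 + 1.06×50.9475 = 66.4944.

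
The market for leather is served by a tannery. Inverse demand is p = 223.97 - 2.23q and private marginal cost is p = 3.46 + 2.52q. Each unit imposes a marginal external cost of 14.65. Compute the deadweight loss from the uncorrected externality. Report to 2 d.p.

DWL = 22.59

Market equilibrium (private): 3.46 + 2.52q = 223.97 - 2.23q → q_m = 46.4232.
Social marginal cost = private MC + MEC = 18.11 + 2.52q.
Set SMC = demand: 18.11 + 2.52q = 223.97 - 2.23q → q* = 43.3389.
Height of the DWL triangle at q_m is SMC(q_m) − demand(q_m) = MEC(q_m) = 14.6500.
DWL = ½ × 3.0843 × 14.6500 = 22.5925.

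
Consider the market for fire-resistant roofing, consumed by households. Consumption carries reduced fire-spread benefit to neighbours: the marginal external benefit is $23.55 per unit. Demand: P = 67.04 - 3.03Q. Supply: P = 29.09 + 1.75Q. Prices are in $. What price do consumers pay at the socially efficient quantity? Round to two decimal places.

P = $28.06

Social marginal benefit = demand + MEB = 90.59 - 3.03Q.
Set SMB = MC: 90.59 - 3.03Q = 29.09 + 1.75Q → Q* = 12.8661.
Consumer price on the demand curve at Q*: 67.04 − 3.03×12.8661 = 28.0557.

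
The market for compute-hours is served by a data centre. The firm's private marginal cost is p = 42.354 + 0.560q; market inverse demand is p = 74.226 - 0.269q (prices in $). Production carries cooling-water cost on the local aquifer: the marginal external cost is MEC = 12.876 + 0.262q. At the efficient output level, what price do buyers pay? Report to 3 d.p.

P = $69.542

Social marginal cost = private MC + MEC = 55.230 + 0.822q.
Set SMC = demand: 55.230 + 0.822q = 74.226 - 0.269q → q* = 17.4115.
Consumer price on the demand curve at q*: 74.226 − 0.269×17.4115 = 69.5423.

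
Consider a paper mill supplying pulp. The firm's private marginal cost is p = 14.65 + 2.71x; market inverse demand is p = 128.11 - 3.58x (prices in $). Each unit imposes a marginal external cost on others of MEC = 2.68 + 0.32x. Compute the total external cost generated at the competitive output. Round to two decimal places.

$100.40

Market equilibrium (private): 14.65 + 2.71x = 128.11 - 3.58x → x_m = 18.0382.
Total external cost = ∫₀^{x_m} (2.68 + 0.32x) dx = 2.68×18.0382 + ½×0.32×18.0382² = 100.4026.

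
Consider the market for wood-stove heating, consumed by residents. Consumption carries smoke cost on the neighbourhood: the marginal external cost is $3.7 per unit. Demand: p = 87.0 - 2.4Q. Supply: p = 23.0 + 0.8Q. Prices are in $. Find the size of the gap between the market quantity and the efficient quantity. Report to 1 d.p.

1.2 units

Market equilibrium (private): 23.0 + 0.8Q = 87.0 - 2.4Q → Q_m = 20.0000.
Social marginal benefit = demand − MEC = 83.3 - 2.4Q.
Set SMB = MC: 83.3 - 2.4Q = 23.0 + 0.8Q → Q* = 18.8438.
Gap = |20.0000 − 18.8438| = 1.1562.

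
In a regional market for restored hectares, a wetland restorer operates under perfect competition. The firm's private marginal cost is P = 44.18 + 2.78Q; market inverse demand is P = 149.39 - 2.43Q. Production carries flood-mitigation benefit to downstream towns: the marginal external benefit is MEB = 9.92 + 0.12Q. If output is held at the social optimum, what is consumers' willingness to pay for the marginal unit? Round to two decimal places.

P = 94.43

Social marginal cost = private MC − MEB = 34.26 + 2.66Q.
Set SMC = demand: 34.26 + 2.66Q = 149.39 - 2.43Q → Q* = 22.6189.
Consumer price on the demand curve at Q*: 149.39 − 2.43×22.6189 = 94.4261.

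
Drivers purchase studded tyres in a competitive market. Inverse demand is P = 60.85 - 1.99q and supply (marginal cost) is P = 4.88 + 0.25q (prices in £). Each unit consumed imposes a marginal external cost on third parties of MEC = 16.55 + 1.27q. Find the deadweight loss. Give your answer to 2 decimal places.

DWL = £332.09

Market equilibrium (private): 4.88 + 0.25q = 60.85 - 1.99q → q_m = 24.9866.
Social marginal benefit = demand − MEC = 44.30 - 3.26q.
Set SMB = MC: 44.30 - 3.26q = 4.88 + 0.25q → q* = 11.2308.
Between q* and q_m the wedge MC − SMB runs linearly from 0 to MEC(q_m), so the loss is a triangle.
DWL = ½ × 13.7558 × 48.2830 = 332.0856.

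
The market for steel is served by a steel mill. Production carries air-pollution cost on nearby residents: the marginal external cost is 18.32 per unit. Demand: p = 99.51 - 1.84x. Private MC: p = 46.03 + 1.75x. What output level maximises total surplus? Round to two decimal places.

x* = 9.79

Social marginal cost = private MC + MEC = 64.35 + 1.75x.
Set SMC = demand: 64.35 + 1.75x = 99.51 - 1.84x → x* = 9.7939.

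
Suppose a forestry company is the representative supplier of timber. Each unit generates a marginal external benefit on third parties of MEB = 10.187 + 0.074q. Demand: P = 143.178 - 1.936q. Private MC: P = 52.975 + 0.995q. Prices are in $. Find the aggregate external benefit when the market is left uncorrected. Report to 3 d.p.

$348.554

Market equilibrium (private): 52.975 + 0.995q = 143.178 - 1.936q → q_m = 30.7755.
Total external benefit = ∫₀^{q_m} (10.187 + 0.074q) dq = 10.187×30.7755 + ½×0.074×30.7755² = 348.5539.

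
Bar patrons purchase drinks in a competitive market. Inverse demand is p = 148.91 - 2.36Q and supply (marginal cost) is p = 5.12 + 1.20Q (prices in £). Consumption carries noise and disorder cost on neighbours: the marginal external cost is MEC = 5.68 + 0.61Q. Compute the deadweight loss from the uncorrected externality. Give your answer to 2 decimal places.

Market equilibrium (private): 5.12 + 1.20Q = 148.91 - 2.36Q → Q_m = 40.3904.
Social marginal benefit = demand − MEC = 143.23 - 2.97Q.
Set SMB = MC: 143.23 - 2.97Q = 5.12 + 1.20Q → Q* = 33.1199.
The welfare-loss triangle has base |Q_m − Q*| and height MEC(Q_m) (the vertical gap between SMB and MC is zero at Q* and MEC at Q_m).
DWL = ½ × 7.2705 × 30.3182 = 110.2142.

DWL = £110.21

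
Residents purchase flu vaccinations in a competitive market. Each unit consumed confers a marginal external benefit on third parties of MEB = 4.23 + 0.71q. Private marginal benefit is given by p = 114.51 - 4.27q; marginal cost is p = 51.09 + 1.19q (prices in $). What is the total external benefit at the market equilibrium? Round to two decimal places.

$97.03

Market equilibrium (private): 51.09 + 1.19q = 114.51 - 4.27q → q_m = 11.6154.
Total external benefit = ∫₀^{q_m} (4.23 + 0.71q) dq = 4.23×11.6154 + ½×0.71×11.6154² = 97.0289.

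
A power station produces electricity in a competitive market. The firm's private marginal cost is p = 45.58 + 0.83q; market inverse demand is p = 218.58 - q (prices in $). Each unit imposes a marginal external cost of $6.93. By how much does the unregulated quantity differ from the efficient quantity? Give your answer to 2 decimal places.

Market equilibrium (private): 45.58 + 0.83q = 218.58 - q → q_m = 94.5355.
Social marginal cost = private MC + MEC = 52.51 + 0.83q.
Set SMC = demand: 52.51 + 0.83q = 218.58 - q → q* = 90.7486.
Gap = |94.5355 − 90.7486| = 3.7869.

3.79 units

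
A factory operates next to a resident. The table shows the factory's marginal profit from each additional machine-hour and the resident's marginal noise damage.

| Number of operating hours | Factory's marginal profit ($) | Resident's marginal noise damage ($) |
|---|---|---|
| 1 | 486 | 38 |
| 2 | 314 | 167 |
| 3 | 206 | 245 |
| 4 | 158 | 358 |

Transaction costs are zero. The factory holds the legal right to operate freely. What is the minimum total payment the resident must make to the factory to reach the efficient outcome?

Left alone the factory would choose level 4 (marginal profit stays positive).
Efficient level: k* = 2 (marginal profit ≥ marginal noise damage through 2).
The resident must at least cover the factory's forgone profit from cutting 4→2: 206 + 158 = 364.

$364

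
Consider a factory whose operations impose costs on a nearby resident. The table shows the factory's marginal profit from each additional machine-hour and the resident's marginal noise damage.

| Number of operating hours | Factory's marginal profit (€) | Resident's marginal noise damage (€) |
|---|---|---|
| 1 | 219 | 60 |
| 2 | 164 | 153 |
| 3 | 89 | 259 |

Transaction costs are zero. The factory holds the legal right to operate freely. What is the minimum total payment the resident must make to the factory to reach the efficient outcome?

Left alone the factory would choose level 3 (marginal profit stays positive).
Efficient level: k* = 2 (marginal profit ≥ marginal noise damage through 2).
The resident must at least cover the factory's forgone profit from cutting 3→2: 89 = 89.

€89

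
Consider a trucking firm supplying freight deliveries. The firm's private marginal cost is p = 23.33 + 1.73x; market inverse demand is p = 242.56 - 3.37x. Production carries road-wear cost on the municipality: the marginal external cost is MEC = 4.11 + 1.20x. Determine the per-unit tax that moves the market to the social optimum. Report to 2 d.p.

Social marginal cost = private MC + MEC = 27.44 + 2.93x.
Set SMC = demand: 27.44 + 2.93x = 242.56 - 3.37x → x* = 34.1460.
The Pigouvian tax equals MEC at x*: 4.11 + 1.20×34.1460 = 45.0852.

tax = 45.09 per unit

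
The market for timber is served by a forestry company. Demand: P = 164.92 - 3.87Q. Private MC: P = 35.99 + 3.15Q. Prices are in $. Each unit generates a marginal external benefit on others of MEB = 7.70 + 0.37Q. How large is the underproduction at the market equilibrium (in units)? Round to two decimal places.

Market equilibrium (private): 35.99 + 3.15Q = 164.92 - 3.87Q → Q_m = 18.3661.
Social marginal cost = private MC − MEB = 28.29 + 2.78Q.
Set SMC = demand: 28.29 + 2.78Q = 164.92 - 3.87Q → Q* = 20.5459.
Gap = |18.3661 − 20.5459| = 2.1798.

2.18 units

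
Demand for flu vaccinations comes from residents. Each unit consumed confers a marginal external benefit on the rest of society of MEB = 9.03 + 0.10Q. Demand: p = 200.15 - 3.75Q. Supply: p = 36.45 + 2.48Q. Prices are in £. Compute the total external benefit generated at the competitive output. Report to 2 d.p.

£271.79

Market equilibrium (private): 36.45 + 2.48Q = 200.15 - 3.75Q → Q_m = 26.2761.
Total external benefit = ∫₀^{Q_m} (9.03 + 0.10Q) dQ = 9.03×26.2761 + ½×0.10×26.2761² = 271.7949.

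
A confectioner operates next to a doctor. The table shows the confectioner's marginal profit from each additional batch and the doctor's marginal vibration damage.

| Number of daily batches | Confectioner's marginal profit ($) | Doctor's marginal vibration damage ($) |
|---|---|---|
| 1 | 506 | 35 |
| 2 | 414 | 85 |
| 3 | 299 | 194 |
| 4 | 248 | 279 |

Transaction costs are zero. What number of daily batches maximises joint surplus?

Bargaining reaches the level where marginal profit last exceeds marginal vibration damage.
That holds through level 3 (299 ≥ 194) but not at 4 (248 < 279).

3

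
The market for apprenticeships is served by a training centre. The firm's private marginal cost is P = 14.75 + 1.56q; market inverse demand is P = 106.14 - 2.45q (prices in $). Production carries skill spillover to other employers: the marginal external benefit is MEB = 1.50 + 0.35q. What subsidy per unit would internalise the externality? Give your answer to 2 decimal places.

subsidy = $10.38 per unit

Social marginal cost = private MC − MEB = 13.25 + 1.21q.
Set SMC = demand: 13.25 + 1.21q = 106.14 - 2.45q → q* = 25.3798.
The Pigouvian subsidy equals MEB at q*: 1.50 + 0.35×25.3798 = 10.3829.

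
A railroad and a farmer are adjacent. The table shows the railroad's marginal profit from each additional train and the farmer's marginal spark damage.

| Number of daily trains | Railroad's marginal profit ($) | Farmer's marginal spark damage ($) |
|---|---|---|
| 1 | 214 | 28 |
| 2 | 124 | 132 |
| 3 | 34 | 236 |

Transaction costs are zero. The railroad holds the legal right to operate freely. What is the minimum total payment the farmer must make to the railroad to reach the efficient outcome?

Left alone the railroad would choose level 3 (marginal profit stays positive).
Efficient level: k* = 1 (marginal profit ≥ marginal spark damage through 1).
The farmer must at least cover the railroad's forgone profit from cutting 3→1: 124 + 34 = 158.

$158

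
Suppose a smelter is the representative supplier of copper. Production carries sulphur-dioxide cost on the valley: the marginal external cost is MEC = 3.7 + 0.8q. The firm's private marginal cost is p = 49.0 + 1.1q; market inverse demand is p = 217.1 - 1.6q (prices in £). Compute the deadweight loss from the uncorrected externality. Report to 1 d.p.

DWL = £409.0

Market equilibrium (private): 49.0 + 1.1q = 217.1 - 1.6q → q_m = 62.2593.
Social marginal cost = private MC + MEC = 52.7 + 1.9q.
Set SMC = demand: 52.7 + 1.9q = 217.1 - 1.6q → q* = 46.9714.
The welfare-loss triangle has base |q_m − q*| and height MEC(q_m) (the vertical gap between SMC and demand is zero at q* and MEC at q_m).
DWL = ½ × 15.2879 × 53.5074 = 409.0079.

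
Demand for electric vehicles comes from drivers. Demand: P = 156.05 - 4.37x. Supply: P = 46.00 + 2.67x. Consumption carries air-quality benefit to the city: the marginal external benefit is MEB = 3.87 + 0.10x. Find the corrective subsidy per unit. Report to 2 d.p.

subsidy = 5.51 per unit

Social marginal benefit = demand + MEB = 159.92 - 4.27x.
Set SMB = MC: 159.92 - 4.27x = 46.00 + 2.67x → x* = 16.4150.
The Pigouvian subsidy equals MEB at x*: 3.87 + 0.10×16.4150 = 5.5115.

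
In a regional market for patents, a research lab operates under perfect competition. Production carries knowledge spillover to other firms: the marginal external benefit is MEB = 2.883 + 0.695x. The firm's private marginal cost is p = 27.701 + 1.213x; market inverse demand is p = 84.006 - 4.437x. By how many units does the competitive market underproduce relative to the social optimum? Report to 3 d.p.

Market equilibrium (private): 27.701 + 1.213x = 84.006 - 4.437x → x_m = 9.9655.
Social marginal cost = private MC − MEB = 24.818 + 0.518x.
Set SMC = demand: 24.818 + 0.518x = 84.006 - 4.437x → x* = 11.9451.
Gap = |9.9655 − 11.9451| = 1.9796.

1.980 units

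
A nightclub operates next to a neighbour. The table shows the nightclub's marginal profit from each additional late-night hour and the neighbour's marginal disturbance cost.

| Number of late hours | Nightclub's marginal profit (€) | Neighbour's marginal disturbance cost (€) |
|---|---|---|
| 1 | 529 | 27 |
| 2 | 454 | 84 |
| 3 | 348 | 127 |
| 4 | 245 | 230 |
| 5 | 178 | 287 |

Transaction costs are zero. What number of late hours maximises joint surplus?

4

Bargaining reaches the level where marginal profit last exceeds marginal disturbance cost.
That holds through level 4 (245 ≥ 230) but not at 5 (178 < 287).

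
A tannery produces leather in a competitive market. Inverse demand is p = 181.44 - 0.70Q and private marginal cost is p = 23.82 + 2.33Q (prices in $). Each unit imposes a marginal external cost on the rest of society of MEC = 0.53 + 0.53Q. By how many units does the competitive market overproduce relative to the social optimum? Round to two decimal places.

7.89 units

Market equilibrium (private): 23.82 + 2.33Q = 181.44 - 0.70Q → Q_m = 52.0198.
Social marginal cost = private MC + MEC = 24.35 + 2.86Q.
Set SMC = demand: 24.35 + 2.86Q = 181.44 - 0.70Q → Q* = 44.1264.
Gap = |52.0198 − 44.1264| = 7.8934.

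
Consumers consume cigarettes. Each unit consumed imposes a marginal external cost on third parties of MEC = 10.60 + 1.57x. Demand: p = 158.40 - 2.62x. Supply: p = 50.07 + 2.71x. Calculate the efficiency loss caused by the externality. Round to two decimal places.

DWL = 130.95

Market equilibrium (private): 50.07 + 2.71x = 158.40 - 2.62x → x_m = 20.3246.
Social marginal benefit = demand − MEC = 147.80 - 4.19x.
Set SMB = MC: 147.80 - 4.19x = 50.07 + 2.71x → x* = 14.1638.
The loss is the area between SMB and MC from x* to x_m; with linear curves that's a triangle of height MEC(x_m).
DWL = ½ × 6.1608 × 42.5096 = 130.9466.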